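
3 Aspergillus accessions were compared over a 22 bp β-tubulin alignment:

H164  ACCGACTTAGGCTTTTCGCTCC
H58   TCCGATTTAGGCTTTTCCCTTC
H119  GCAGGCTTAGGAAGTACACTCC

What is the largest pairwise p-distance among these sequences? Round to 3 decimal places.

Pairwise Hamming distances:
  H164 vs H58: 4
  H164 vs H119: 8
  H58 vs H119: 10
The largest is 10 mismatches, between H58 and H119; p = 10/22 = 0.455.

0.455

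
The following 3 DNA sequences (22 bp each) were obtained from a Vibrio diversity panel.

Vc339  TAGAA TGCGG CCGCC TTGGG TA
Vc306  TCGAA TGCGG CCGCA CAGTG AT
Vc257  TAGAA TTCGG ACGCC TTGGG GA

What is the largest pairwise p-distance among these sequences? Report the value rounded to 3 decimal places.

Pairwise Hamming distances:
  Vc339 vs Vc306: 7
  Vc339 vs Vc257: 3
  Vc306 vs Vc257: 9
The largest is 9 mismatches, between Vc306 and Vc257; p = 9/22 = 0.409.

0.409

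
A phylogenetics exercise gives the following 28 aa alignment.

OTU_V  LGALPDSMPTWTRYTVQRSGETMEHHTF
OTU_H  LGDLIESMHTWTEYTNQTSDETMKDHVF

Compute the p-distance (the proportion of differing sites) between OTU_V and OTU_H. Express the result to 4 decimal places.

Mismatches occur at site 3 (A→D), site 5 (P→I), site 6 (D→E), site 9 (P→H), site 13 (R→E), site 16 (V→N), site 18 (R→T), site 20 (G→D), site 24 (E→K), site 25 (H→D), site 27 (T→V).
There are 11 differences over 28 sites, so p = 11/28 = 0.3929.

0.3929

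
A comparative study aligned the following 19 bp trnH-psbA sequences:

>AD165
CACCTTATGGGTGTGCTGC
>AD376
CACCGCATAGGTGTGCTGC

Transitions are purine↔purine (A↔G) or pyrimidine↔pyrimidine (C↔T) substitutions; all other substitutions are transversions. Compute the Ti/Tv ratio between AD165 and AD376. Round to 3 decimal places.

2.000

Mismatches occur at site 5 (T→G, transversion), site 6 (T→C, transition), site 9 (G→A, transition).
Of the 3 differences, 2 transitions and 1 transversion, so Ti/Tv = 2/1 = 2.000.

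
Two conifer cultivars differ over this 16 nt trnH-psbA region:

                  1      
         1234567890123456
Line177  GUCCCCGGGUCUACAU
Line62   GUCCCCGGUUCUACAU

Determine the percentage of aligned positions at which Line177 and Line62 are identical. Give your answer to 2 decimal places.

Differing sites — 9:G/U.
15 of the 16 sites match, so the percent identity is 15/16 × 100 = 93.75%.

93.75%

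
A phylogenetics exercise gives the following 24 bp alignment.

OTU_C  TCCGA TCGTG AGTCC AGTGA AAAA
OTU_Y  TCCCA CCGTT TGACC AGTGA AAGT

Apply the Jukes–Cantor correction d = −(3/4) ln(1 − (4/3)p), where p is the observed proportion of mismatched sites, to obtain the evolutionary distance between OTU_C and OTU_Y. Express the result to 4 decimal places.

Differing sites — 4:G/C; 6:T/C; 10:G/T; 11:A/T; 13:T/A; 23:A/G; 24:A/T.
p = 7/24 = 0.291667.
d = −0.75 · ln(1 − (4/3)·0.291667) = −0.75 · ln(0.611111) = −0.75 · (-0.492477) = 0.3694.

0.3694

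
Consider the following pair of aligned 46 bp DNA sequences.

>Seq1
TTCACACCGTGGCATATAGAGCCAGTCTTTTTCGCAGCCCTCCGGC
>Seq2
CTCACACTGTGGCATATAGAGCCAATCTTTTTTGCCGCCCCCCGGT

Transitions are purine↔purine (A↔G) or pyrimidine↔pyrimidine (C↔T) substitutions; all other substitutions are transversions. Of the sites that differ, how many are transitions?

Differing sites — 1:T/C (Ti); 8:C/T (Ti); 25:G/A (Ti); 33:C/T (Ti); 36:A/C (Tv); 41:T/C (Ti); 46:C/T (Ti).
Of the 7 differences, 6 transitions and 1 transversion, so the answer is 6.

6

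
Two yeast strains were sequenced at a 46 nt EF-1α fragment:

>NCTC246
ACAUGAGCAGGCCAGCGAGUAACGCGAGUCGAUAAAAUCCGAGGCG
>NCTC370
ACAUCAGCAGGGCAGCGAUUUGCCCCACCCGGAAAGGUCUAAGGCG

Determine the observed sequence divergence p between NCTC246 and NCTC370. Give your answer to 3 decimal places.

0.326

Mismatches occur at site 5 (G↔C), site 12 (C↔G), site 19 (G↔U), site 21 (A↔U), site 22 (A↔G), site 24 (G↔C), site 26 (G↔C), site 28 (G↔C), site 29 (U↔C), site 32 (A↔G), site 33 (U↔A), site 36 (A↔G), site 37 (A↔G), site 40 (C↔U), site 41 (G↔A).
There are 15 differences over 46 sites, so p = 15/46 = 0.326.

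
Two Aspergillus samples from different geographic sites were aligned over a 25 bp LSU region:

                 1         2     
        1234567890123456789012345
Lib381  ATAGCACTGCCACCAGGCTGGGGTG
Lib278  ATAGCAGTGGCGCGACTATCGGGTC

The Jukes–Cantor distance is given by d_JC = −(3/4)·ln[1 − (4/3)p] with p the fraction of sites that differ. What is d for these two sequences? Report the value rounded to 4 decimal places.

Mismatches occur at site 7 (C/G), site 10 (C/G), site 12 (A/G), site 14 (C/G), site 16 (G/C), site 17 (G/T), site 18 (C/A), site 20 (G/C), site 25 (G/C).
p = 9/25 = 0.360000.
d = −0.75 · ln(1 − (4/3)·0.360000) = −0.75 · ln(0.520000) = −0.75 · (-0.653926) = 0.4904.

0.4904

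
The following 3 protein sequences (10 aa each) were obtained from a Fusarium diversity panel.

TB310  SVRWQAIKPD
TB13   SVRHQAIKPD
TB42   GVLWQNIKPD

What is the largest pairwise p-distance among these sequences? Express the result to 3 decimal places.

0.400

Pairwise Hamming distances:
  TB310 vs TB13: 1
  TB310 vs TB42: 3
  TB13 vs TB42: 4
The largest is 4 mismatches, between TB13 and TB42; p = 4/10 = 0.400.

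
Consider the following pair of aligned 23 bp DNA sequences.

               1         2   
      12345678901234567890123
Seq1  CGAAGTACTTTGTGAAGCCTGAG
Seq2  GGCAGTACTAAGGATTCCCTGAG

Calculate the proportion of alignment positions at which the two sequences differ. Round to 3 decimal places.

0.391

Differing sites — 1:C/G; 3:A/C; 10:T/A; 11:T/A; 13:T/G; 14:G/A; 15:A/T; 16:A/T; 17:G/C.
There are 9 differences over 23 sites, so p = 9/23 = 0.391.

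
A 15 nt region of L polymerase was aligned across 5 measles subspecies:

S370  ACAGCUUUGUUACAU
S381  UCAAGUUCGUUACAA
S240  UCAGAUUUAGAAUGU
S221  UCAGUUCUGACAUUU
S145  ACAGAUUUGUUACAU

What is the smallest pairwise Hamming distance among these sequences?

1

Pairwise Hamming distances:
  S370 vs S381: 5
  S370 vs S240: 7
  S370 vs S221: 7
  S370 vs S145: 1
  S381 vs S240: 9
  S381 vs S221: 9
  S381 vs S145: 5
  S240 vs S221: 6
  S240 vs S145: 6
  S221 vs S145: 7
The smallest is 1, between S370 and S145.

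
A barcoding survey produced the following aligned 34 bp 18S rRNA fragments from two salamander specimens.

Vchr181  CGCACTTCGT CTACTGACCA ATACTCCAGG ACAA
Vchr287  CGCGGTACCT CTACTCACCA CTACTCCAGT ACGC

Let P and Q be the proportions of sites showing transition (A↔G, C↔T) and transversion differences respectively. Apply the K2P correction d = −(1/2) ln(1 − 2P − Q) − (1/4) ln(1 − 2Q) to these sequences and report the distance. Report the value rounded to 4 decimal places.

0.3281

Differing sites — 4:A/G (Ti); 5:C/G (Tv); 7:T/A (Tv); 9:G/C (Tv); 16:G/C (Tv); 21:A/C (Tv); 30:G/T (Tv); 33:A/G (Ti); 34:A/C (Tv).
Of the 9 differences, 2 transitions and 7 transversions over 34 sites: P = 2/34 = 0.058824, Q = 7/34 = 0.205882.
d = −0.5·ln(0.676470) − 0.25·ln(0.588236) = −0.5·(-0.390867) − 0.25·(-0.530627) = 0.3281.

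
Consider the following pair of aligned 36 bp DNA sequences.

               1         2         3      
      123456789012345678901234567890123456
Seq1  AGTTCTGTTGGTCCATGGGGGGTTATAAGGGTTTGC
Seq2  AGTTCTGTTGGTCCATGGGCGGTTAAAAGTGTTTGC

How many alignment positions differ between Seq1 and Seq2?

3

The sequences differ at positions 20 (G/C), 26 (T/A), 30 (G/T).
That gives 3 mismatches out of 36 aligned sites, so the Hamming distance is 3.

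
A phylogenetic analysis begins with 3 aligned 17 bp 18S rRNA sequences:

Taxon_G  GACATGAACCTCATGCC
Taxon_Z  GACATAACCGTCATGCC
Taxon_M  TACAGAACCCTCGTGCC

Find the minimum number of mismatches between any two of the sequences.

3

Pairwise Hamming distances:
  Taxon_G vs Taxon_Z: 3
  Taxon_G vs Taxon_M: 5
  Taxon_Z vs Taxon_M: 4
The smallest is 3, between Taxon_G and Taxon_Z.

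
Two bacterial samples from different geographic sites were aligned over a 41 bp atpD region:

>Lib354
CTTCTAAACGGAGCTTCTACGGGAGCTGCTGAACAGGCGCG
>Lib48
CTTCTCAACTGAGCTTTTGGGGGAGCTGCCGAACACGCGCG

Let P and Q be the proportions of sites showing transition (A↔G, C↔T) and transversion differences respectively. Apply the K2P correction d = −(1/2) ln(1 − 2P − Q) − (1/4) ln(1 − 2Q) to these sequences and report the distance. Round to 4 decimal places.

0.1941

The sequences differ at positions 6 (A/C, transversion), 10 (G/T, transversion), 17 (C/T, transition), 19 (A/G, transition), 20 (C/G, transversion), 30 (T/C, transition), 36 (G/C, transversion).
Of the 7 differences, 3 transitions and 4 transversions over 41 sites: P = 3/41 = 0.073171, Q = 4/41 = 0.097561.
d = −0.5·ln(0.756097) − 0.25·ln(0.804878) = −0.5·(-0.279586) − 0.25·(-0.217065) = 0.1941.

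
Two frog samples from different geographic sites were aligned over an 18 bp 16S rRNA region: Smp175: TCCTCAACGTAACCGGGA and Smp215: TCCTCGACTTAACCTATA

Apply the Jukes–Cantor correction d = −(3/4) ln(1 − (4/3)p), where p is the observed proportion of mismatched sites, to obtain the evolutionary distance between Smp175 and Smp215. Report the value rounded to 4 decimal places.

0.3470

The sequences differ at positions 6 (A/G), 9 (G/T), 15 (G/T), 16 (G/A), 17 (G/T).
p = 5/18 = 0.277778.
d = −0.75 · ln(1 − (4/3)·0.277778) = −0.75 · ln(0.629629) = −0.75 · (-0.462625) = 0.3470.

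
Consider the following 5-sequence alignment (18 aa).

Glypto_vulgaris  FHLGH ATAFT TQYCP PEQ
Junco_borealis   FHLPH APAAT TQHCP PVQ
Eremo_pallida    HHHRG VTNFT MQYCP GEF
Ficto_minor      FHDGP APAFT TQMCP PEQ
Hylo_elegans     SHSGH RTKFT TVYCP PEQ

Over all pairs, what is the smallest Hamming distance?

4

Pairwise Hamming distances:
  Glypto_vulgaris vs Junco_borealis: 5
  Glypto_vulgaris vs Eremo_pallida: 9
  Glypto_vulgaris vs Ficto_minor: 4
  Glypto_vulgaris vs Hylo_elegans: 5
  Junco_borealis vs Eremo_pallida: 13
  Junco_borealis vs Ficto_minor: 6
  Junco_borealis vs Hylo_elegans: 10
  Eremo_pallida vs Ficto_minor: 11
  Eremo_pallida vs Hylo_elegans: 10
  Ficto_minor vs Hylo_elegans: 8
The smallest is 4, between Glypto_vulgaris and Ficto_minor.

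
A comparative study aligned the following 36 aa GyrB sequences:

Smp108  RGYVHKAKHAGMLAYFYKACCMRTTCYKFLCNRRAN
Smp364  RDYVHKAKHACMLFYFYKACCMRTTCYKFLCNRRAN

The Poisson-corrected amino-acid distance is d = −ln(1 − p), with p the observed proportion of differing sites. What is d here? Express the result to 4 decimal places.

0.0870

The sequences differ at positions 2 (G/D), 11 (G/C), 14 (A/F).
p = 3/36 = 0.083333.
d = −ln(1 − 0.083333) = −ln(0.916667) = 0.0870.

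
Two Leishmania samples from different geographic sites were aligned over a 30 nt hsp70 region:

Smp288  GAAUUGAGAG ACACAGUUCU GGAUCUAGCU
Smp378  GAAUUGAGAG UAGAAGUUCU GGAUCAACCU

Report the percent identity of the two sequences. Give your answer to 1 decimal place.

Mismatches occur at site 11 (A/U), site 12 (C/A), site 13 (A/G), site 14 (C/A), site 26 (U/A), site 28 (G/C).
24 of the 30 sites match, so the percent identity is 24/30 × 100 = 80.0%.

80.0%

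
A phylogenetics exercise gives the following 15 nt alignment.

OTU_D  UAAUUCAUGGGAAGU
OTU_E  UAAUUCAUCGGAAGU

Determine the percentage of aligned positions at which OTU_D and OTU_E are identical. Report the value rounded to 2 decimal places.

A single mismatch occurs at site 9 (G↔C).
14 of the 15 sites match, so the percent identity is 14/15 × 100 = 93.33%.

93.33%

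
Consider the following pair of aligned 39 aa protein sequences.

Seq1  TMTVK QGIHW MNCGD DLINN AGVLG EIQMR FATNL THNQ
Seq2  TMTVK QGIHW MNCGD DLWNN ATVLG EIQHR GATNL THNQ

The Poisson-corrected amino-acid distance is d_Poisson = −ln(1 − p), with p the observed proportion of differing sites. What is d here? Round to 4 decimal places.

0.1082

Mismatches occur at site 18 (I↔W), site 22 (G↔T), site 29 (M↔H), site 31 (F↔G).
p = 4/39 = 0.102564.
d = −ln(1 − 0.102564) = −ln(0.897436) = 0.1082.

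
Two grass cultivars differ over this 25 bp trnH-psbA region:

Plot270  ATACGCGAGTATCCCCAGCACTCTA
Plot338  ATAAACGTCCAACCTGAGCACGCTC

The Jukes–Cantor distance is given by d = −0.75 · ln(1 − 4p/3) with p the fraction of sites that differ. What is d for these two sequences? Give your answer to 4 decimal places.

Differing sites — 4:C/A; 5:G/A; 8:A/T; 9:G/C; 10:T/C; 12:T/A; 15:C/T; 16:C/G; 22:T/G; 25:A/C.
p = 10/25 = 0.400000.
d = −0.75 · ln(1 − (4/3)·0.400000) = −0.75 · ln(0.466667) = −0.75 · (-0.762139) = 0.5716.

0.5716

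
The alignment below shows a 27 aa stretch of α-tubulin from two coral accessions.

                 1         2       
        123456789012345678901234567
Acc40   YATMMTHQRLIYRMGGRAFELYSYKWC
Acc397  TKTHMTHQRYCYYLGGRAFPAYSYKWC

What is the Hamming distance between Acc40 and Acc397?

9

The sequences differ at positions 1 (Y/T), 2 (A/K), 4 (M/H), 10 (L/Y), 11 (I/C), 13 (R/Y), 14 (M/L), 20 (E/P), 21 (L/A).
That gives 9 mismatches out of 27 aligned sites, so the Hamming distance is 9.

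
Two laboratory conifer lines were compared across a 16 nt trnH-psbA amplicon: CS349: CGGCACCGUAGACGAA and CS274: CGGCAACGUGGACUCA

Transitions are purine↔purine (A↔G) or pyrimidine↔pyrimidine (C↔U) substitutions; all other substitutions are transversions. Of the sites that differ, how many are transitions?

Mismatches occur at site 6 (C→A, transversion), site 10 (A→G, transition), site 14 (G→U, transversion), site 15 (A→C, transversion).
Of the 4 differences, 1 transition and 3 transversions, so the answer is 1.

1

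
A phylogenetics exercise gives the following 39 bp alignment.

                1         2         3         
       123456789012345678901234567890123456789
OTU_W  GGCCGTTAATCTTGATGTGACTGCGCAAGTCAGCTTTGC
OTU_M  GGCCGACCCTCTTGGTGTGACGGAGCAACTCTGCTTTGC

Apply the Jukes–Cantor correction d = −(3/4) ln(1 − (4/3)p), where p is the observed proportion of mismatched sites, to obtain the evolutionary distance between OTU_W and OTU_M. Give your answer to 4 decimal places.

0.2758

Differing sites — 6:T/A; 7:T/C; 8:A/C; 9:A/C; 15:A/G; 22:T/G; 24:C/A; 29:G/C; 32:A/T.
p = 9/39 = 0.230769.
d = −0.75 · ln(1 − (4/3)·0.230769) = −0.75 · ln(0.692308) = −0.75 · (-0.367724) = 0.2758.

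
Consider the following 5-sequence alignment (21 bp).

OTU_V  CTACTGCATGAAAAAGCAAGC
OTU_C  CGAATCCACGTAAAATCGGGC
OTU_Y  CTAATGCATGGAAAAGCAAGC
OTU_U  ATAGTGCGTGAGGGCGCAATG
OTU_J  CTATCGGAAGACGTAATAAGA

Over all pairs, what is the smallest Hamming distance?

Pairwise Hamming distances:
  OTU_V vs OTU_C: 8
  OTU_V vs OTU_Y: 2
  OTU_V vs OTU_U: 9
  OTU_V vs OTU_J: 10
  OTU_C vs OTU_Y: 7
  OTU_C vs OTU_U: 16
  OTU_C vs OTU_J: 15
  OTU_Y vs OTU_U: 10
  OTU_Y vs OTU_J: 11
  OTU_U vs OTU_J: 13
The smallest is 2, between OTU_V and OTU_Y.

2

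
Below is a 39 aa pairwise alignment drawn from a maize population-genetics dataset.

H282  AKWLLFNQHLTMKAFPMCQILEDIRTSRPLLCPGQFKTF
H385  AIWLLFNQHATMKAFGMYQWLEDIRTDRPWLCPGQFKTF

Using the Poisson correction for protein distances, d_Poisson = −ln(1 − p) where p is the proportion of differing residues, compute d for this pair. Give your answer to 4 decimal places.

0.1978

Mismatches occur at site 2 (K↔I), site 10 (L↔A), site 16 (P↔G), site 18 (C↔Y), site 20 (I↔W), site 27 (S↔D), site 30 (L↔W).
p = 7/39 = 0.179487.
d = −ln(1 − 0.179487) = −ln(0.820513) = 0.1978.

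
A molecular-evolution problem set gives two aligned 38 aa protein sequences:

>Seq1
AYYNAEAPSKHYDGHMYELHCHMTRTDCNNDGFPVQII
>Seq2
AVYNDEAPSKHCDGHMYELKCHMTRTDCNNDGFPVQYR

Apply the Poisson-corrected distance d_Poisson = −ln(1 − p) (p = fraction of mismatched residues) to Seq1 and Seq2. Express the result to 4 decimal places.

0.1719

Mismatches occur at site 2 (Y↔V), site 5 (A↔D), site 12 (Y↔C), site 20 (H↔K), site 37 (I↔Y), site 38 (I↔R).
p = 6/38 = 0.157895.
d = −ln(1 − 0.157895) = −ln(0.842105) = 0.1719.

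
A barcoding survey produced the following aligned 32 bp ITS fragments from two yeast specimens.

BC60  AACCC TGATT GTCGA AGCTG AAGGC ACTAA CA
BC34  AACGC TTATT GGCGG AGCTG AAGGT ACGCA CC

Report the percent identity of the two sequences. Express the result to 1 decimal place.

Differing sites — 4:C/G; 7:G/T; 12:T/G; 15:A/G; 25:C/T; 28:T/G; 29:A/C; 32:A/C.
24 of the 32 sites match, so the percent identity is 24/32 × 100 = 75.0%.

75.0%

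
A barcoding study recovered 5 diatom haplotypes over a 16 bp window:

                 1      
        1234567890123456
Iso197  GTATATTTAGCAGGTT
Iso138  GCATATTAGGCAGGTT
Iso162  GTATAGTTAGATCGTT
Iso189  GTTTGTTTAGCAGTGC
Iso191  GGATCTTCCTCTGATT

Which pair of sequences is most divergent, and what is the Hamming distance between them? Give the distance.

10

Pairwise Hamming distances:
  Iso197 vs Iso138: 3
  Iso197 vs Iso162: 4
  Iso197 vs Iso189: 5
  Iso197 vs Iso191: 7
  Iso138 vs Iso162: 7
  Iso138 vs Iso189: 8
  Iso138 vs Iso191: 7
  Iso162 vs Iso189: 9
  Iso162 vs Iso191: 9
  Iso189 vs Iso191: 10
The largest is 10, between Iso189 and Iso191.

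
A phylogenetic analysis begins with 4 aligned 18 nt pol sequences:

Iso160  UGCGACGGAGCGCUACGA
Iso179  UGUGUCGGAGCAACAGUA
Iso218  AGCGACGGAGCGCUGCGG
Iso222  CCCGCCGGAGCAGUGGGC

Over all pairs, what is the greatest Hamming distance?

10

Pairwise Hamming distances:
  Iso160 vs Iso179: 7
  Iso160 vs Iso218: 3
  Iso160 vs Iso222: 8
  Iso179 vs Iso218: 10
  Iso179 vs Iso222: 9
  Iso218 vs Iso222: 7
The largest is 10, between Iso179 and Iso218.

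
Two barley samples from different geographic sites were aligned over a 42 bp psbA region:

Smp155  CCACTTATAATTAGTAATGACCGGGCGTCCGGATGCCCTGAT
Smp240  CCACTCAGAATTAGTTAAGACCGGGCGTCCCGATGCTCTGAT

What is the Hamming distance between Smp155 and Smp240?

Mismatches occur at site 6 (T→C), site 8 (T→G), site 16 (A→T), site 18 (T→A), site 31 (G→C), site 37 (C→T).
That gives 6 mismatches out of 42 aligned sites, so the Hamming distance is 6.

6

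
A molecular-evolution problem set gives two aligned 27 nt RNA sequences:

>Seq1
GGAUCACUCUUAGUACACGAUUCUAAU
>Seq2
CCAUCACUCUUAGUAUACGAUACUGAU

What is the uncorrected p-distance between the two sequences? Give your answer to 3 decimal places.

Mismatches occur at site 1 (G↔C), site 2 (G↔C), site 16 (C↔U), site 22 (U↔A), site 25 (A↔G).
There are 5 differences over 27 sites, so p = 5/27 = 0.185.

0.185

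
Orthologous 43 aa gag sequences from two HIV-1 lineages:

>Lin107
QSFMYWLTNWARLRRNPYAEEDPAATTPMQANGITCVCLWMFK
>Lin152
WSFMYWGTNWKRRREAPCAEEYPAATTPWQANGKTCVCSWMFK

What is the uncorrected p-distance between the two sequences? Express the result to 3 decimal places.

Mismatches occur at site 1 (Q/W), site 7 (L/G), site 11 (A/K), site 13 (L/R), site 15 (R/E), site 16 (N/A), site 18 (Y/C), site 22 (D/Y), site 29 (M/W), site 34 (I/K), site 39 (L/S).
There are 11 differences over 43 sites, so p = 11/43 = 0.256.

0.256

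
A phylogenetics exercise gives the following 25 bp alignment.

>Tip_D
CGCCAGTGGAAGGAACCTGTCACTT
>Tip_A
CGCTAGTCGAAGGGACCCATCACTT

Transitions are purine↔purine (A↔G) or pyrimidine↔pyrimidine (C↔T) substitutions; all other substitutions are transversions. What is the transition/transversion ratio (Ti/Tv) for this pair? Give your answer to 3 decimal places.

Mismatches occur at site 4 (C→T, transition), site 8 (G→C, transversion), site 14 (A→G, transition), site 18 (T→C, transition), site 19 (G→A, transition).
Of the 5 differences, 4 transitions and 1 transversion, so Ti/Tv = 4/1 = 4.000.

4.000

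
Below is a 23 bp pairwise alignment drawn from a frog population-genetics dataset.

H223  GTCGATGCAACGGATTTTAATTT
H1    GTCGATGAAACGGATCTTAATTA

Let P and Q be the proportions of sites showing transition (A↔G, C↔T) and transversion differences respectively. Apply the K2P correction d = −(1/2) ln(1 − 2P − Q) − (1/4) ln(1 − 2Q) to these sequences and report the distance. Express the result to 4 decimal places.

0.1433

Mismatches occur at site 8 (C/A, transversion), site 16 (T/C, transition), site 23 (T/A, transversion).
Of the 3 differences, 1 transition and 2 transversions over 23 sites: P = 1/23 = 0.043478, Q = 2/23 = 0.086957.
d = −0.5·ln(0.826087) − 0.25·ln(0.826086) = −0.5·(-0.191055) − 0.25·(-0.191056) = 0.1433.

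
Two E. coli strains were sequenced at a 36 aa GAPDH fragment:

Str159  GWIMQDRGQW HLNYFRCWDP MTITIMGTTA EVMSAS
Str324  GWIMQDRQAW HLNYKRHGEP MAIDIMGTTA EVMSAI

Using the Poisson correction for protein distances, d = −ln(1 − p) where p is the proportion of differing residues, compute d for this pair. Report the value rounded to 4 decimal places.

0.2877

The sequences differ at positions 8 (G/Q), 9 (Q/A), 15 (F/K), 17 (C/H), 18 (W/G), 19 (D/E), 22 (T/A), 24 (T/D), 36 (S/I).
p = 9/36 = 0.250000.
d = −ln(1 − 0.250000) = −ln(0.750000) = 0.2877.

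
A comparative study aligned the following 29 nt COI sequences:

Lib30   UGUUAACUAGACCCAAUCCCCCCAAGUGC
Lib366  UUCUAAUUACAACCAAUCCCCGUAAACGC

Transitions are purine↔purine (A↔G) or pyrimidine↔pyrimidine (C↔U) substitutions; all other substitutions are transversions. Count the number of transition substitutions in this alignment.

The sequences differ at positions 2 (G/U, transversion), 3 (U/C, transition), 7 (C/U, transition), 10 (G/C, transversion), 12 (C/A, transversion), 22 (C/G, transversion), 23 (C/U, transition), 26 (G/A, transition), 27 (U/C, transition).
Of the 9 differences, 5 transitions and 4 transversions, so the answer is 5.

5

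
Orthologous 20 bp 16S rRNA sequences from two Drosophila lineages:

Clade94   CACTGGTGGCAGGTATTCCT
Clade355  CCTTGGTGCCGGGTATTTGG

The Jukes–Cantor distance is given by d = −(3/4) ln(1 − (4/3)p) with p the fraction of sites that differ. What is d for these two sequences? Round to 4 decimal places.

0.4715

The sequences differ at positions 2 (A/C), 3 (C/T), 9 (G/C), 11 (A/G), 18 (C/T), 19 (C/G), 20 (T/G).
p = 7/20 = 0.350000.
d = −0.75 · ln(1 − (4/3)·0.350000) = −0.75 · ln(0.533333) = −0.75 · (-0.628609) = 0.4715.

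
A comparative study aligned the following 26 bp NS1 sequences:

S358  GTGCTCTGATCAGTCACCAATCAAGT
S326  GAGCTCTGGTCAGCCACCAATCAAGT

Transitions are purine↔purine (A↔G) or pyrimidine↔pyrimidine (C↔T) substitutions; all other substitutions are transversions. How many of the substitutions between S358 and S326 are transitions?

Mismatches occur at site 2 (T↔A, transversion), site 9 (A↔G, transition), site 14 (T↔C, transition).
Of the 3 differences, 2 transitions and 1 transversion, so the answer is 2.

2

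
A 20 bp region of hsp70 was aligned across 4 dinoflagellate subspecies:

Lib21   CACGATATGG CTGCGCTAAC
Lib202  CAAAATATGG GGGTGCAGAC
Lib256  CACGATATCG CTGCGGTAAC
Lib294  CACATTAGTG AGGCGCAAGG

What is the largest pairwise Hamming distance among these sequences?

10

Pairwise Hamming distances:
  Lib21 vs Lib202: 7
  Lib21 vs Lib256: 2
  Lib21 vs Lib294: 9
  Lib202 vs Lib256: 9
  Lib202 vs Lib294: 9
  Lib256 vs Lib294: 10
The largest is 10, between Lib256 and Lib294.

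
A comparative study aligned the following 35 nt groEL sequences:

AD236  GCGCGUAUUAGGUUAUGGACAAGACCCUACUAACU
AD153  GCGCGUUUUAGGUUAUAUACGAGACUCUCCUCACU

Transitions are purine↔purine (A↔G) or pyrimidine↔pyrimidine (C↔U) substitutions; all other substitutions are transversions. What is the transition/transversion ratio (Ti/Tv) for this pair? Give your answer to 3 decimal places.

Mismatches occur at site 7 (A/U, transversion), site 17 (G/A, transition), site 18 (G/U, transversion), site 21 (A/G, transition), site 26 (C/U, transition), site 29 (A/C, transversion), site 32 (A/C, transversion).
Of the 7 differences, 3 transitions and 4 transversions, so Ti/Tv = 3/4 = 0.750.

0.750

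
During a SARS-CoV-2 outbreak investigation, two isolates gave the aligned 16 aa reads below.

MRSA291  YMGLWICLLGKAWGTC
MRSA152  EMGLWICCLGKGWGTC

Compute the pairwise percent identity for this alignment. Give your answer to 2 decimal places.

81.25%

Differing sites — 1:Y/E; 8:L/C; 12:A/G.
13 of the 16 sites match, so the percent identity is 13/16 × 100 = 81.25%.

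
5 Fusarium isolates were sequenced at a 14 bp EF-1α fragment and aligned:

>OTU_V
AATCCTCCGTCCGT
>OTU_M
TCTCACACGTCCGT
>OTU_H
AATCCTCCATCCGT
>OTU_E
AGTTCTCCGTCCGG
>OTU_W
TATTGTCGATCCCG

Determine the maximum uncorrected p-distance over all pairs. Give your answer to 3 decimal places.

0.643

Pairwise Hamming distances:
  OTU_V vs OTU_M: 5
  OTU_V vs OTU_H: 1
  OTU_V vs OTU_E: 3
  OTU_V vs OTU_W: 7
  OTU_M vs OTU_H: 6
  OTU_M vs OTU_E: 7
  OTU_M vs OTU_W: 9
  OTU_H vs OTU_E: 4
  OTU_H vs OTU_W: 6
  OTU_E vs OTU_W: 6
The largest is 9 mismatches, between OTU_M and OTU_W; p = 9/14 = 0.643.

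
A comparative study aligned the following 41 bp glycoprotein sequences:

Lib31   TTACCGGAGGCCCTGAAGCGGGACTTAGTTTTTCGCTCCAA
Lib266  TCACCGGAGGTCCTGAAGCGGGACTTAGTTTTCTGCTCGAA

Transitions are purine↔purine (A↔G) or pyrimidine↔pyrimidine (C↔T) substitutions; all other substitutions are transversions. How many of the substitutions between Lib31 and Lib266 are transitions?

4

The sequences differ at positions 2 (T/C, transition), 11 (C/T, transition), 33 (T/C, transition), 34 (C/T, transition), 39 (C/G, transversion).
Of the 5 differences, 4 transitions and 1 transversion, so the answer is 4.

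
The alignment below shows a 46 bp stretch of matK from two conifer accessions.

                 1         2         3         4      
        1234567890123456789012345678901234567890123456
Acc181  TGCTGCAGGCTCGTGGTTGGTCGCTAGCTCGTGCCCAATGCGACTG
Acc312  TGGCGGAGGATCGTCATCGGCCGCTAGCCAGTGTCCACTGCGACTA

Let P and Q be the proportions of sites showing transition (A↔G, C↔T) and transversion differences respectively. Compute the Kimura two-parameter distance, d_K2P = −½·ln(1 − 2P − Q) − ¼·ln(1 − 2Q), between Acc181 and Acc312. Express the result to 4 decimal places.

0.3608

The sequences differ at positions 3 (C/G, transversion), 4 (T/C, transition), 6 (C/G, transversion), 10 (C/A, transversion), 15 (G/C, transversion), 16 (G/A, transition), 18 (T/C, transition), 21 (T/C, transition), 29 (T/C, transition), 30 (C/A, transversion), 34 (C/T, transition), 38 (A/C, transversion), 46 (G/A, transition).
Of the 13 differences, 7 transitions and 6 transversions over 46 sites: P = 7/46 = 0.152174, Q = 6/46 = 0.130435.
d = −0.5·ln(0.565217) − 0.25·ln(0.739130) = −0.5·(-0.570546) − 0.25·(-0.302281) = 0.3608.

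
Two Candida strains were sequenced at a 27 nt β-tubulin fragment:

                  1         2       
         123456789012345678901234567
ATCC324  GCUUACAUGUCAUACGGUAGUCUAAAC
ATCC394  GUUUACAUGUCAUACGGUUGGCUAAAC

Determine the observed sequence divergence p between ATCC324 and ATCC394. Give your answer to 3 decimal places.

0.111

Mismatches occur at site 2 (C→U), site 19 (A→U), site 21 (U→G).
There are 3 differences over 27 sites, so p = 3/27 = 0.111.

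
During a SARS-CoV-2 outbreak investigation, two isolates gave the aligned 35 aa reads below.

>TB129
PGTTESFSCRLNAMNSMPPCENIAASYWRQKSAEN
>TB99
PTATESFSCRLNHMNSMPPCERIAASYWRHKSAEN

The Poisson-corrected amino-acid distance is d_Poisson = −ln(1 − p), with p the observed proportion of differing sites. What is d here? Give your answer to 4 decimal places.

The sequences differ at positions 2 (G/T), 3 (T/A), 13 (A/H), 22 (N/R), 30 (Q/H).
p = 5/35 = 0.142857.
d = −ln(1 − 0.142857) = −ln(0.857143) = 0.1542.

0.1542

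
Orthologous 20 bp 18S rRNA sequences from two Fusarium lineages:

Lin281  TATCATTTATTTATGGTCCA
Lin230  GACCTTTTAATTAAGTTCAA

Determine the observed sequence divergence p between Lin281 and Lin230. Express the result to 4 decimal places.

0.3500

Mismatches occur at site 1 (T↔G), site 3 (T↔C), site 5 (A↔T), site 10 (T↔A), site 14 (T↔A), site 16 (G↔T), site 19 (C↔A).
There are 7 differences over 20 sites, so p = 7/20 = 0.3500.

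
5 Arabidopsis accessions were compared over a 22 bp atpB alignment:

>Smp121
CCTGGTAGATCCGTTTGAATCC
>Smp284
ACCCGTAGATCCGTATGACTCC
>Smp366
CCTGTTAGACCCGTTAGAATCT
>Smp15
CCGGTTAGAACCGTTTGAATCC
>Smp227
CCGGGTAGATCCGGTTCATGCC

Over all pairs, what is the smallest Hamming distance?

3

Pairwise Hamming distances:
  Smp121 vs Smp284: 5
  Smp121 vs Smp366: 4
  Smp121 vs Smp15: 3
  Smp121 vs Smp227: 5
  Smp284 vs Smp366: 9
  Smp284 vs Smp15: 7
  Smp284 vs Smp227: 8
  Smp366 vs Smp15: 4
  Smp366 vs Smp227: 9
  Smp15 vs Smp227: 6
The smallest is 3, between Smp121 and Smp15.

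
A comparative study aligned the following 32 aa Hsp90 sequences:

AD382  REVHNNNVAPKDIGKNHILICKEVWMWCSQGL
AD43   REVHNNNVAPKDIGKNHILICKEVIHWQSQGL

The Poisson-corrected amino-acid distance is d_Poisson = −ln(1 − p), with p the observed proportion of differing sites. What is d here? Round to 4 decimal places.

0.0984

The sequences differ at positions 25 (W/I), 26 (M/H), 28 (C/Q).
p = 3/32 = 0.093750.
d = −ln(1 − 0.093750) = −ln(0.906250) = 0.0984.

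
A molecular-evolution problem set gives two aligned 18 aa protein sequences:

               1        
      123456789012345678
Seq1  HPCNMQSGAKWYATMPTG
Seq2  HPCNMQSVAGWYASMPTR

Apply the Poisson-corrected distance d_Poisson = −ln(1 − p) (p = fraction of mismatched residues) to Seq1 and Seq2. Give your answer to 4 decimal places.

0.2513

Mismatches occur at site 8 (G/V), site 10 (K/G), site 14 (T/S), site 18 (G/R).
p = 4/18 = 0.222222.
d = −ln(1 − 0.222222) = −ln(0.777778) = 0.2513.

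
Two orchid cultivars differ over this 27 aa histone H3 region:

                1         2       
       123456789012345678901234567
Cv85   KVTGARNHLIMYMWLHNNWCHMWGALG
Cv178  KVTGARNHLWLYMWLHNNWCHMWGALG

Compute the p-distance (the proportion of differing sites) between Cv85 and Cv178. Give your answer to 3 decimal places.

0.074

The sequences differ at positions 10 (I/W), 11 (M/L).
There are 2 differences over 27 sites, so p = 2/27 = 0.074.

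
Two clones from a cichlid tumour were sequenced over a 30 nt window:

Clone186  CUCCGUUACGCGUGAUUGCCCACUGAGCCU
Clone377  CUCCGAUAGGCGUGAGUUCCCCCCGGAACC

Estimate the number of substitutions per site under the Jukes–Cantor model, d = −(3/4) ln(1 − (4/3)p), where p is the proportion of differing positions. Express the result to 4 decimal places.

Mismatches occur at site 6 (U↔A), site 9 (C↔G), site 16 (U↔G), site 18 (G↔U), site 22 (A↔C), site 24 (U↔C), site 26 (A↔G), site 27 (G↔A), site 28 (C↔A), site 30 (U↔C).
p = 10/30 = 0.333333.
d = −0.75 · ln(1 − (4/3)·0.333333) = −0.75 · ln(0.555556) = −0.75 · (-0.587786) = 0.4408.

0.4408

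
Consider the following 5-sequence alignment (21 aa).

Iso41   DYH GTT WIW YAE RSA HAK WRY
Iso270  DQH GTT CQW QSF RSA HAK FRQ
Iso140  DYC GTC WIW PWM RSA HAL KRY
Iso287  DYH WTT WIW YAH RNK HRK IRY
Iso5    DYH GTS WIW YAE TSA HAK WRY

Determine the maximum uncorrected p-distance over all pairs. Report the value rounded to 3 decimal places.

0.571

Pairwise Hamming distances:
  Iso41 vs Iso270: 8
  Iso41 vs Iso140: 7
  Iso41 vs Iso287: 6
  Iso41 vs Iso5: 2
  Iso270 vs Iso140: 11
  Iso270 vs Iso287: 12
  Iso270 vs Iso5: 10
  Iso140 vs Iso287: 11
  Iso140 vs Iso5: 8
  Iso287 vs Iso5: 8
The largest is 12 mismatches, between Iso270 and Iso287; p = 12/21 = 0.571.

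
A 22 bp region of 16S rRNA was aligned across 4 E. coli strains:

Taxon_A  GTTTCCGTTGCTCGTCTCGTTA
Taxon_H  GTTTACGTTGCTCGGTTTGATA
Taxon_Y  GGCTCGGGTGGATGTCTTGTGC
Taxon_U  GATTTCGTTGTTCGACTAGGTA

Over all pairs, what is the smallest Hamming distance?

Pairwise Hamming distances:
  Taxon_A vs Taxon_H: 5
  Taxon_A vs Taxon_Y: 10
  Taxon_A vs Taxon_U: 6
  Taxon_H vs Taxon_Y: 13
  Taxon_H vs Taxon_U: 7
  Taxon_Y vs Taxon_U: 13
The smallest is 5, between Taxon_A and Taxon_H.

5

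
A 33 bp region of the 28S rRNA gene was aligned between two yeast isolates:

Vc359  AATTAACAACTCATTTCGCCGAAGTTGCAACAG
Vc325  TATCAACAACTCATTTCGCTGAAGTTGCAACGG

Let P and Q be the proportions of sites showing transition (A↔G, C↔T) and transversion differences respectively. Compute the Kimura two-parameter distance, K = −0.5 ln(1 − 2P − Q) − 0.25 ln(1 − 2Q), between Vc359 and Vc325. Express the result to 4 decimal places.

Differing sites — 1:A/T (Tv); 4:T/C (Ti); 20:C/T (Ti); 32:A/G (Ti).
Of the 4 differences, 3 transitions and 1 transversion over 33 sites: P = 3/33 = 0.090909, Q = 1/33 = 0.030303.
d = −0.5·ln(0.787879) − 0.25·ln(0.939394) = −0.5·(-0.238411) − 0.25·(-0.062520) = 0.1348.

0.1348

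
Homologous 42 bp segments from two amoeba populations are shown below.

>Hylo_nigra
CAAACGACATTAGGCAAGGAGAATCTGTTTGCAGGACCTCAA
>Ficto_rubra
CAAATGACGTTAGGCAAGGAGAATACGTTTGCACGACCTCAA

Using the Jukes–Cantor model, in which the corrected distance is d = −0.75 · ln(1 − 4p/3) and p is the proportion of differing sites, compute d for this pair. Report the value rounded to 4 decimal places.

0.1296

Differing sites — 5:C/T; 9:A/G; 25:C/A; 26:T/C; 34:G/C.
p = 5/42 = 0.119048.
d = −0.75 · ln(1 − (4/3)·0.119048) = −0.75 · ln(0.841269) = −0.75 · (-0.172844) = 0.1296.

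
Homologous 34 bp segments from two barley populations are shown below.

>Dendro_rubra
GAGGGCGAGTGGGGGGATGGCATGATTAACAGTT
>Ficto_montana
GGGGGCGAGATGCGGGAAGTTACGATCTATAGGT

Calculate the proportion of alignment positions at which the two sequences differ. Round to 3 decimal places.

The sequences differ at positions 2 (A/G), 10 (T/A), 11 (G/T), 13 (G/C), 18 (T/A), 20 (G/T), 21 (C/T), 23 (T/C), 27 (T/C), 28 (A/T), 30 (C/T), 33 (T/G).
There are 12 differences over 34 sites, so p = 12/34 = 0.353.

0.353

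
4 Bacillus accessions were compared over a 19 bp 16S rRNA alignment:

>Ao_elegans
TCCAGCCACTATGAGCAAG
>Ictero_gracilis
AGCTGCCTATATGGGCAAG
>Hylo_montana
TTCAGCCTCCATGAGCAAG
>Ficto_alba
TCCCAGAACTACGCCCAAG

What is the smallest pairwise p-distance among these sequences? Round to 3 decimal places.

Pairwise Hamming distances:
  Ao_elegans vs Ictero_gracilis: 6
  Ao_elegans vs Hylo_montana: 3
  Ao_elegans vs Ficto_alba: 7
  Ictero_gracilis vs Hylo_montana: 6
  Ictero_gracilis vs Ficto_alba: 11
  Hylo_montana vs Ficto_alba: 10
The smallest is 3 mismatches, between Ao_elegans and Hylo_montana; p = 3/19 = 0.158.

0.158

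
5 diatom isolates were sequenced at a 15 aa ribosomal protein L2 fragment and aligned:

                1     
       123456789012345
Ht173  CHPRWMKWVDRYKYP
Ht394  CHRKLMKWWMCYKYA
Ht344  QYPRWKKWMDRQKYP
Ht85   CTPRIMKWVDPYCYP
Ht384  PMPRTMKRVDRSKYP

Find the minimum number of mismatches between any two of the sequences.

Pairwise Hamming distances:
  Ht173 vs Ht394: 7
  Ht173 vs Ht344: 5
  Ht173 vs Ht85: 4
  Ht173 vs Ht384: 5
  Ht394 vs Ht344: 11
  Ht394 vs Ht85: 9
  Ht394 vs Ht384: 11
  Ht344 vs Ht85: 8
  Ht344 vs Ht384: 7
  Ht85 vs Ht384: 7
The smallest is 4, between Ht173 and Ht85.

4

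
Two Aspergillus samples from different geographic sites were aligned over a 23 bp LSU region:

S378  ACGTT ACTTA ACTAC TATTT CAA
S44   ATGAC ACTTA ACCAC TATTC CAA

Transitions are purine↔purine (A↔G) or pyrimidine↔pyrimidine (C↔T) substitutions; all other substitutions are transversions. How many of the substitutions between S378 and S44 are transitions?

The sequences differ at positions 2 (C/T, transition), 4 (T/A, transversion), 5 (T/C, transition), 13 (T/C, transition), 20 (T/C, transition).
Of the 5 differences, 4 transitions and 1 transversion, so the answer is 4.

4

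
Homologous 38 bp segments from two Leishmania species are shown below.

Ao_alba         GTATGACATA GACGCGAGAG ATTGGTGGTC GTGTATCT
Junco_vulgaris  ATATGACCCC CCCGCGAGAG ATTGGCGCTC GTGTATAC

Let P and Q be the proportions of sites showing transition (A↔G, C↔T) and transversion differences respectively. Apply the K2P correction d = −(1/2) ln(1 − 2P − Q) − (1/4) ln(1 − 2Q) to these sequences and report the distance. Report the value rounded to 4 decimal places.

0.3246

The sequences differ at positions 1 (G/A, transition), 8 (A/C, transversion), 9 (T/C, transition), 10 (A/C, transversion), 11 (G/C, transversion), 12 (A/C, transversion), 26 (T/C, transition), 28 (G/C, transversion), 37 (C/A, transversion), 38 (T/C, transition).
Of the 10 differences, 4 transitions and 6 transversions over 38 sites: P = 4/38 = 0.105263, Q = 6/38 = 0.157895.
d = −0.5·ln(0.631579) − 0.25·ln(0.684210) = −0.5·(-0.459532) − 0.25·(-0.379490) = 0.3246.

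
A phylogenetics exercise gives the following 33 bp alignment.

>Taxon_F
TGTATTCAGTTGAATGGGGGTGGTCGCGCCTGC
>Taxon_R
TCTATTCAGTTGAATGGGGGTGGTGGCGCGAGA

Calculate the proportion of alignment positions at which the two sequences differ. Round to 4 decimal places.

The sequences differ at positions 2 (G/C), 25 (C/G), 30 (C/G), 31 (T/A), 33 (C/A).
There are 5 differences over 33 sites, so p = 5/33 = 0.1515.

0.1515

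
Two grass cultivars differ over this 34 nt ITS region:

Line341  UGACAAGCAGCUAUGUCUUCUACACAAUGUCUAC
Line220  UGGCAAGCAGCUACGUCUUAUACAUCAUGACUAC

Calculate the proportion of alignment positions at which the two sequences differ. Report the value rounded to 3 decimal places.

0.176

Mismatches occur at site 3 (A/G), site 14 (U/C), site 20 (C/A), site 25 (C/U), site 26 (A/C), site 30 (U/A).
There are 6 differences over 34 sites, so p = 6/34 = 0.176.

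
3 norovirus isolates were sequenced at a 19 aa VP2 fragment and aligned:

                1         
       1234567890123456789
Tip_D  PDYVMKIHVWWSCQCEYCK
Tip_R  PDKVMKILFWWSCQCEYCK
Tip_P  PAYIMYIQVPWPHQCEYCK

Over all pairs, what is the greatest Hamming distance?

9

Pairwise Hamming distances:
  Tip_D vs Tip_R: 3
  Tip_D vs Tip_P: 7
  Tip_R vs Tip_P: 9
The largest is 9, between Tip_R and Tip_P.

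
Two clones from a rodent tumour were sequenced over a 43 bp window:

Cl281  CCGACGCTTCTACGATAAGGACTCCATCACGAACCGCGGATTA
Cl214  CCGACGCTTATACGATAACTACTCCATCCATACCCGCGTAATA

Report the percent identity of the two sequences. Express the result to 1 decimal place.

79.1%

Mismatches occur at site 10 (C/A), site 19 (G/C), site 20 (G/T), site 29 (A/C), site 30 (C/A), site 31 (G/T), site 33 (A/C), site 39 (G/T), site 41 (T/A).
34 of the 43 sites match, so the percent identity is 34/43 × 100 = 79.1%.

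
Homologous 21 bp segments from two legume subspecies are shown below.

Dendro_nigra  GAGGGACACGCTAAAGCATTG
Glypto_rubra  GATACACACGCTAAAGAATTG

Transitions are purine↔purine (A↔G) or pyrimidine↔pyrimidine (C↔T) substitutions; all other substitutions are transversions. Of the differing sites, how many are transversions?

The sequences differ at positions 3 (G/T, transversion), 4 (G/A, transition), 5 (G/C, transversion), 17 (C/A, transversion).
Of the 4 differences, 1 transition and 3 transversions, so the answer is 3.

3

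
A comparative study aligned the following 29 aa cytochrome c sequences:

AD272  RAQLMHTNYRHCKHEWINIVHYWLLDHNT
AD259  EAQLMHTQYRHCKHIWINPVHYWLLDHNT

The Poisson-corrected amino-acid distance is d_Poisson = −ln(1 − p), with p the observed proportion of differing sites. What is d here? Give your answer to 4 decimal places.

Differing sites — 1:R/E; 8:N/Q; 15:E/I; 19:I/P.
p = 4/29 = 0.137931.
d = −ln(1 − 0.137931) = −ln(0.862069) = 0.1484.

0.1484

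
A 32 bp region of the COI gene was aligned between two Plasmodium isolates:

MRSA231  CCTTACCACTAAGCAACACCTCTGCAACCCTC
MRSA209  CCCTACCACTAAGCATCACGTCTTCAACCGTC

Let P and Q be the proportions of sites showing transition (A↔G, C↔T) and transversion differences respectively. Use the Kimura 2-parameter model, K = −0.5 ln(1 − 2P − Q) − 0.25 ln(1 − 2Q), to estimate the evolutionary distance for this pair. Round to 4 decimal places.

0.1757

The sequences differ at positions 3 (T/C, transition), 16 (A/T, transversion), 20 (C/G, transversion), 24 (G/T, transversion), 30 (C/G, transversion).
Of the 5 differences, 1 transition and 4 transversions over 32 sites: P = 1/32 = 0.031250, Q = 4/32 = 0.125000.
d = −0.5·ln(0.812500) − 0.25·ln(0.750000) = −0.5·(-0.207639) − 0.25·(-0.287682) = 0.1757.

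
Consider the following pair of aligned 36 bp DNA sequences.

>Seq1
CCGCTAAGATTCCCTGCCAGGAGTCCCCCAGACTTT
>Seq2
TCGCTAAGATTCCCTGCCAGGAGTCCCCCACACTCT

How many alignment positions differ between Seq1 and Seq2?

3

The sequences differ at positions 1 (C/T), 31 (G/C), 35 (T/C).
That gives 3 mismatches out of 36 aligned sites, so the Hamming distance is 3.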